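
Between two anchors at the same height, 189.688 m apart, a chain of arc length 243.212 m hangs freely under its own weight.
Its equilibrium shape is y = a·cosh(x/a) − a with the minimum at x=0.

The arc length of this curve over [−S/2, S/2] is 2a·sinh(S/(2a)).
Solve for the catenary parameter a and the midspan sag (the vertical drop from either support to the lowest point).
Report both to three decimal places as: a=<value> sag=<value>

a=75.796 sag=67.498

seed: a₀ = √(S³/(24(L−S))) = √(189.688³/(24·53.524)) = 72.892003
iter 1: u=1.301158  f(a)=+4.718e+00  f'(a)=-1.733e+00  a ← 72.892003 − (+4.718e+00/-1.733e+00) = 75.614779
iter 2: u=1.254305  f(a)=+2.772e-01  f'(a)=-1.535e+00  a ← 75.614779 − (+2.772e-01/-1.535e+00) = 75.795437
iter 3: u=1.251315  f(a)=+1.089e-03  f'(a)=-1.522e+00  a ← 75.795437 − (+1.089e-03/-1.522e+00) = 75.796153
iter 4: u=1.251304  f(a)=+1.697e-08  f'(a)=-1.522e+00  a ← 75.796153 − (+1.697e-08/-1.522e+00) = 75.796153
iter 5: u=1.251304  f(a)=+5.684e-14  f'(a)=-1.522e+00  a ← 75.796153 − (+5.684e-14/-1.522e+00) = 75.796153
converged: |Δa| < 1e-12 after 5 iterations
sag = a·(cosh(S/(2a)) − 1) = 75.796153·(cosh(1.251304) − 1) = 67.497518
T_max/T_min = cosh(S/(2a)) = 1.890514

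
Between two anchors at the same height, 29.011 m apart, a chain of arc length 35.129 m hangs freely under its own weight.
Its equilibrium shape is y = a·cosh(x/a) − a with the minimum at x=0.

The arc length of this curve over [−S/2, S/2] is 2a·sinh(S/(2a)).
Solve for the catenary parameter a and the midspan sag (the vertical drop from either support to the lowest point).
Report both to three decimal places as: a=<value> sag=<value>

a=13.285 sag=8.738

seed: a₀ = √(S³/(24(L−S))) = √(29.011³/(24·6.118)) = 12.895367
iter 1: u=1.124861  f(a)=+3.989e-01  f'(a)=-1.074e+00  a ← 12.895367 − (+3.989e-01/-1.074e+00) = 13.266640
iter 2: u=1.093382  f(a)=+1.788e-02  f'(a)=-9.801e-01  a ← 13.266640 − (+1.788e-02/-9.801e-01) = 13.284879
iter 3: u=1.091880  f(a)=+3.963e-05  f'(a)=-9.758e-01  a ← 13.284879 − (+3.963e-05/-9.758e-01) = 13.284920
iter 4: u=1.091877  f(a)=+1.957e-10  f'(a)=-9.758e-01  a ← 13.284920 − (+1.957e-10/-9.758e-01) = 13.284920
iter 5: u=1.091877  f(a)=+0.000e+00  f'(a)=-9.758e-01  a ← 13.284920 − (+0.000e+00/-9.758e-01) = 13.284920
converged: |Δa| < 1e-12 after 5 iterations
sag = a·(cosh(S/(2a)) − 1) = 13.284920·(cosh(1.091877) − 1) = 8.737813
T_max/T_min = cosh(S/(2a)) = 1.657724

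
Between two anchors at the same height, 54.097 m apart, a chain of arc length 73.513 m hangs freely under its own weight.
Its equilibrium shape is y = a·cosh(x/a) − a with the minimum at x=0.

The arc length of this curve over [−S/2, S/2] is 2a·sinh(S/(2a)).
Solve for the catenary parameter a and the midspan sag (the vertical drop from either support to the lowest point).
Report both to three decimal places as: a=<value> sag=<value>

seed: a₀ = √(S³/(24(L−S))) = √(54.097³/(24·19.416)) = 18.432077
iter 1: u=1.467469  f(a)=+2.201e+00  f'(a)=-2.597e+00  a ← 18.432077 − (+2.201e+00/-2.597e+00) = 19.279687
iter 2: u=1.402953  f(a)=+1.609e-01  f'(a)=-2.230e+00  a ← 19.279687 − (+1.609e-01/-2.230e+00) = 19.351863
iter 3: u=1.397721  f(a)=+1.010e-03  f'(a)=-2.202e+00  a ← 19.351863 − (+1.010e-03/-2.202e+00) = 19.352322
iter 4: u=1.397688  f(a)=+4.038e-08  f'(a)=-2.202e+00  a ← 19.352322 − (+4.038e-08/-2.202e+00) = 19.352322
iter 5: u=1.397688  f(a)=+0.000e+00  f'(a)=-2.202e+00  a ← 19.352322 − (+0.000e+00/-2.202e+00) = 19.352322
converged: |Δa| < 1e-12 after 5 iterations
sag = a·(cosh(S/(2a)) − 1) = 19.352322·(cosh(1.397688) − 1) = 22.187450
T_max/T_min = cosh(S/(2a)) = 2.146501

a=19.352 sag=22.187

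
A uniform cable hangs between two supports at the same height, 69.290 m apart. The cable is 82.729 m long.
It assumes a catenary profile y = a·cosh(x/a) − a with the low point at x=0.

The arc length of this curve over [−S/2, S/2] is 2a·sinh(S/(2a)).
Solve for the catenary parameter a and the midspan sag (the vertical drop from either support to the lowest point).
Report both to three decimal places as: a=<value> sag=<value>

seed: a₀ = √(S³/(24(L−S))) = √(69.290³/(24·13.439)) = 32.115652
iter 1: u=1.078757  f(a)=+8.040e-01  f'(a)=-9.384e-01  a ← 32.115652 − (+8.040e-01/-9.384e-01) = 32.972370
iter 2: u=1.050728  f(a)=+3.329e-02  f'(a)=-8.622e-01  a ← 32.972370 − (+3.329e-02/-8.622e-01) = 33.010986
iter 3: u=1.049499  f(a)=+6.256e-05  f'(a)=-8.589e-01  a ← 33.010986 − (+6.256e-05/-8.589e-01) = 33.011059
iter 4: u=1.049497  f(a)=+2.218e-10  f'(a)=-8.589e-01  a ← 33.011059 − (+2.218e-10/-8.589e-01) = 33.011059
iter 5: u=1.049497  f(a)=-1.421e-14  f'(a)=-8.589e-01  a ← 33.011059 − (-1.421e-14/-8.589e-01) = 33.011059
converged: |Δa| < 1e-12 after 5 iterations
sag = a·(cosh(S/(2a)) − 1) = 33.011059·(cosh(1.049497) − 1) = 19.911071
T_max/T_min = cosh(S/(2a)) = 1.603164

a=33.011 sag=19.911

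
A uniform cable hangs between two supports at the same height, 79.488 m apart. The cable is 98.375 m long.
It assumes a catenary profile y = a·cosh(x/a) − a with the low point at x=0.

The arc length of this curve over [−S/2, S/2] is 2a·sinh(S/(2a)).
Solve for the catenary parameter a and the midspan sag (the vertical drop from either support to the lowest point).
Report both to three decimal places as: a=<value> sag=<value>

a=34.413 sag=25.618

seed: a₀ = √(S³/(24(L−S))) = √(79.488³/(24·18.887)) = 33.286279
iter 1: u=1.194006  f(a)=+1.393e+00  f'(a)=-1.305e+00  a ← 33.286279 − (+1.393e+00/-1.305e+00) = 34.353602
iter 2: u=1.156909  f(a)=+6.980e-02  f'(a)=-1.177e+00  a ← 34.353602 − (+6.980e-02/-1.177e+00) = 34.412896
iter 3: u=1.154916  f(a)=+1.958e-04  f'(a)=-1.171e+00  a ← 34.412896 − (+1.958e-04/-1.171e+00) = 34.413063
iter 4: u=1.154910  f(a)=+1.549e-09  f'(a)=-1.171e+00  a ← 34.413063 − (+1.549e-09/-1.171e+00) = 34.413063
iter 5: u=1.154910  f(a)=+1.421e-14  f'(a)=-1.171e+00  a ← 34.413063 − (+1.421e-14/-1.171e+00) = 34.413063
converged: |Δa| < 1e-12 after 5 iterations
sag = a·(cosh(S/(2a)) − 1) = 34.413063·(cosh(1.154910) − 1) = 25.617505
T_max/T_min = cosh(S/(2a)) = 1.744412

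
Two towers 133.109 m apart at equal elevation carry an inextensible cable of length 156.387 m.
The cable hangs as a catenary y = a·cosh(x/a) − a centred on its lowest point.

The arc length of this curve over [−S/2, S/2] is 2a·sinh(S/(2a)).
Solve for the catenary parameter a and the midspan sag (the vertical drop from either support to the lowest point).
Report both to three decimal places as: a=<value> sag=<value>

seed: a₀ = √(S³/(24(L−S))) = √(133.109³/(24·23.278)) = 64.972964
iter 1: u=1.024341  f(a)=+1.252e+00  f'(a)=-7.946e-01  a ← 64.972964 − (+1.252e+00/-7.946e-01) = 66.548860
iter 2: u=1.000085  f(a)=+4.701e-02  f'(a)=-7.360e-01  a ← 66.548860 − (+4.701e-02/-7.360e-01) = 66.612730
iter 3: u=0.999126  f(a)=+7.196e-05  f'(a)=-7.337e-01  a ← 66.612730 − (+7.196e-05/-7.337e-01) = 66.612828
iter 4: u=0.999124  f(a)=+1.692e-10  f'(a)=-7.337e-01  a ← 66.612828 − (+1.692e-10/-7.337e-01) = 66.612828
iter 5: u=0.999124  f(a)=+0.000e+00  f'(a)=-7.337e-01  a ← 66.612828 − (+0.000e+00/-7.337e-01) = 66.612828
converged: |Δa| < 1e-12 after 5 iterations
sag = a·(cosh(S/(2a)) − 1) = 66.612828·(cosh(0.999124) − 1) = 36.107629
T_max/T_min = cosh(S/(2a)) = 1.542052

a=66.613 sag=36.108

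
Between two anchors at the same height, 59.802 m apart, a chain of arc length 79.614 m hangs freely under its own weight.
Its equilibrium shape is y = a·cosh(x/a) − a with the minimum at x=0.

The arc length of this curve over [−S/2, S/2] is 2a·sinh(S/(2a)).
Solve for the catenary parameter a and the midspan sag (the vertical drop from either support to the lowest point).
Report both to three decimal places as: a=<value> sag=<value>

a=22.191 sag=23.384

seed: a₀ = √(S³/(24(L−S))) = √(59.802³/(24·19.812)) = 21.208199
iter 1: u=1.409879  f(a)=+2.065e+00  f'(a)=-2.267e+00  a ← 21.208199 − (+2.065e+00/-2.267e+00) = 22.119015
iter 2: u=1.351823  f(a)=+1.405e-01  f'(a)=-1.968e+00  a ← 22.119015 − (+1.405e-01/-1.968e+00) = 22.190386
iter 3: u=1.347475  f(a)=+7.550e-04  f'(a)=-1.947e+00  a ← 22.190386 − (+7.550e-04/-1.947e+00) = 22.190773
iter 4: u=1.347452  f(a)=+2.207e-08  f'(a)=-1.947e+00  a ← 22.190773 − (+2.207e-08/-1.947e+00) = 22.190773
iter 5: u=1.347452  f(a)=+0.000e+00  f'(a)=-1.947e+00  a ← 22.190773 − (+0.000e+00/-1.947e+00) = 22.190773
converged: |Δa| < 1e-12 after 5 iterations
sag = a·(cosh(S/(2a)) − 1) = 22.190773·(cosh(1.347452) − 1) = 23.383646
T_max/T_min = cosh(S/(2a)) = 2.053755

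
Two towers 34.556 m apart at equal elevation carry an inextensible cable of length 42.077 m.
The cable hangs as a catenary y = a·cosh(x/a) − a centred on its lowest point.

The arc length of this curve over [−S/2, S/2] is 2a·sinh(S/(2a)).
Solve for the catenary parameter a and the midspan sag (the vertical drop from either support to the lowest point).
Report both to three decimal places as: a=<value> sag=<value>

a=15.590 sag=10.595

seed: a₀ = √(S³/(24(L−S))) = √(34.556³/(24·7.521)) = 15.119652
iter 1: u=1.142751  f(a)=+5.066e-01  f'(a)=-1.131e+00  a ← 15.119652 − (+5.066e-01/-1.131e+00) = 15.567600
iter 2: u=1.109869  f(a)=+2.339e-02  f'(a)=-1.029e+00  a ← 15.567600 − (+2.339e-02/-1.029e+00) = 15.590333
iter 3: u=1.108251  f(a)=+5.518e-05  f'(a)=-1.024e+00  a ← 15.590333 − (+5.518e-05/-1.024e+00) = 15.590387
iter 4: u=1.108247  f(a)=+3.087e-10  f'(a)=-1.024e+00  a ← 15.590387 − (+3.087e-10/-1.024e+00) = 15.590387
iter 5: u=1.108247  f(a)=+7.105e-15  f'(a)=-1.024e+00  a ← 15.590387 − (+7.105e-15/-1.024e+00) = 15.590387
converged: |Δa| < 1e-12 after 5 iterations
sag = a·(cosh(S/(2a)) − 1) = 15.590387·(cosh(1.108247) − 1) = 10.595079
T_max/T_min = cosh(S/(2a)) = 1.679591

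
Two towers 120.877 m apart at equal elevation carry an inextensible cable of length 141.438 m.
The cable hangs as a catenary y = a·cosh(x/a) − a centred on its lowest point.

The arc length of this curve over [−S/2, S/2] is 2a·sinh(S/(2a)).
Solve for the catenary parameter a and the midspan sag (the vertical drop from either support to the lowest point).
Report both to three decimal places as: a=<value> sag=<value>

seed: a₀ = √(S³/(24(L−S))) = √(120.877³/(24·20.561)) = 59.825698
iter 1: u=1.010243  f(a)=+1.075e+00  f'(a)=-7.601e-01  a ← 59.825698 − (+1.075e+00/-7.601e-01) = 61.240050
iter 2: u=0.986911  f(a)=+3.931e-02  f'(a)=-7.055e-01  a ← 61.240050 − (+3.931e-02/-7.055e-01) = 61.295767
iter 3: u=0.986014  f(a)=+5.696e-05  f'(a)=-7.034e-01  a ← 61.295767 − (+5.696e-05/-7.034e-01) = 61.295848
iter 4: u=0.986013  f(a)=+1.200e-10  f'(a)=-7.034e-01  a ← 61.295848 − (+1.200e-10/-7.034e-01) = 61.295848
iter 5: u=0.986013  f(a)=-2.842e-14  f'(a)=-7.034e-01  a ← 61.295848 − (-2.842e-14/-7.034e-01) = 61.295848
converged: |Δa| < 1e-12 after 5 iterations
sag = a·(cosh(S/(2a)) − 1) = 61.295848·(cosh(0.986013) − 1) = 32.290251
T_max/T_min = cosh(S/(2a)) = 1.526793

a=61.296 sag=32.290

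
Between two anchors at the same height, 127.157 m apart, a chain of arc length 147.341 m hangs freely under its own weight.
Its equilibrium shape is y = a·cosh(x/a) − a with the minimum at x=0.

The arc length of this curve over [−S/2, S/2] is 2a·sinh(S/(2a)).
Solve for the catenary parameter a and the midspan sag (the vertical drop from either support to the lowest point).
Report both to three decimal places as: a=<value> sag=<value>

a=66.646 sag=32.697

seed: a₀ = √(S³/(24(L−S))) = √(127.157³/(24·20.184)) = 65.148012
iter 1: u=0.975909  f(a)=+9.832e-01  f'(a)=-6.807e-01  a ← 65.148012 − (+9.832e-01/-6.807e-01) = 66.592492
iter 2: u=0.954740  f(a)=+3.365e-02  f'(a)=-6.348e-01  a ← 66.592492 − (+3.365e-02/-6.348e-01) = 66.645503
iter 3: u=0.953980  f(a)=+4.252e-05  f'(a)=-6.332e-01  a ← 66.645503 − (+4.252e-05/-6.332e-01) = 66.645570
iter 4: u=0.953979  f(a)=+6.810e-11  f'(a)=-6.332e-01  a ← 66.645570 − (+6.810e-11/-6.332e-01) = 66.645570
iter 5: u=0.953979  f(a)=-5.684e-14  f'(a)=-6.332e-01  a ← 66.645570 − (-5.684e-14/-6.332e-01) = 66.645570
converged: |Δa| < 1e-12 after 5 iterations
sag = a·(cosh(S/(2a)) − 1) = 66.645570·(cosh(0.953979) − 1) = 32.697143
T_max/T_min = cosh(S/(2a)) = 1.490612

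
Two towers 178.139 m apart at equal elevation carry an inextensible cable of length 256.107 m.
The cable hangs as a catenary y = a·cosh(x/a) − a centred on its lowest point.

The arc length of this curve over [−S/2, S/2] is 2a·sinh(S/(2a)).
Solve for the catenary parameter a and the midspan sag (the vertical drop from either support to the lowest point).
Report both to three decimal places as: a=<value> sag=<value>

seed: a₀ = √(S³/(24(L−S))) = √(178.139³/(24·77.968)) = 54.963540
iter 1: u=1.620520  f(a)=+1.090e+01  f'(a)=-3.656e+00  a ← 54.963540 − (+1.090e+01/-3.656e+00) = 57.945772
iter 2: u=1.537118  f(a)=+9.501e-01  f'(a)=-3.044e+00  a ← 57.945772 − (+9.501e-01/-3.044e+00) = 58.257938
iter 3: u=1.528882  f(a)=+8.740e-03  f'(a)=-2.988e+00  a ← 58.257938 − (+8.740e-03/-2.988e+00) = 58.260863
iter 4: u=1.528805  f(a)=+7.545e-07  f'(a)=-2.987e+00  a ← 58.260863 − (+7.545e-07/-2.987e+00) = 58.260863
iter 5: u=1.528805  f(a)=+0.000e+00  f'(a)=-2.987e+00  a ← 58.260863 − (+0.000e+00/-2.987e+00) = 58.260863
converged: |Δa| < 1e-12 after 5 iterations
sag = a·(cosh(S/(2a)) − 1) = 58.260863·(cosh(1.528805) − 1) = 82.423276
T_max/T_min = cosh(S/(2a)) = 2.414728

a=58.261 sag=82.423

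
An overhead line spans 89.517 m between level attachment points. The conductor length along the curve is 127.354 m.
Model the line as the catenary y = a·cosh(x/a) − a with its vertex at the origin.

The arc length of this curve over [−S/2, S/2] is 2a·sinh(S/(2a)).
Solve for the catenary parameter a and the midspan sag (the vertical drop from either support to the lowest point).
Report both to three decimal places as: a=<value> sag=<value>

seed: a₀ = √(S³/(24(L−S))) = √(89.517³/(24·37.837)) = 28.105694
iter 1: u=1.592506  f(a)=+5.098e+00  f'(a)=-3.440e+00  a ← 28.105694 − (+5.098e+00/-3.440e+00) = 29.587615
iter 2: u=1.512744  f(a)=+4.310e-01  f'(a)=-2.881e+00  a ← 29.587615 − (+4.310e-01/-2.881e+00) = 29.737203
iter 3: u=1.505135  f(a)=+3.708e-03  f'(a)=-2.832e+00  a ← 29.737203 − (+3.708e-03/-2.832e+00) = 29.738513
iter 4: u=1.505069  f(a)=+2.797e-07  f'(a)=-2.831e+00  a ← 29.738513 − (+2.797e-07/-2.831e+00) = 29.738513
iter 5: u=1.505069  f(a)=+2.842e-14  f'(a)=-2.831e+00  a ← 29.738513 − (+2.842e-14/-2.831e+00) = 29.738513
converged: |Δa| < 1e-12 after 5 iterations
sag = a·(cosh(S/(2a)) − 1) = 29.738513·(cosh(1.505069) − 1) = 40.540499
T_max/T_min = cosh(S/(2a)) = 2.363232

a=29.739 sag=40.540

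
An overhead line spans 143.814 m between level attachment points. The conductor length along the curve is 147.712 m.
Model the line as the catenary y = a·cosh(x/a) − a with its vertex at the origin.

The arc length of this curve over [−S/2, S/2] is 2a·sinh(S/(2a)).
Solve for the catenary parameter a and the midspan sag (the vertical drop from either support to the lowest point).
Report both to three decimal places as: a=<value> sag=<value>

seed: a₀ = √(S³/(24(L−S))) = √(143.814³/(24·3.898)) = 178.309799
iter 1: u=0.403270  f(a)=+3.182e-02  f'(a)=-4.444e-02  a ← 178.309799 − (+3.182e-02/-4.444e-02) = 179.025848
iter 2: u=0.401657  f(a)=+1.927e-04  f'(a)=-4.390e-02  a ← 179.025848 − (+1.927e-04/-4.390e-02) = 179.030237
iter 3: u=0.401647  f(a)=+7.162e-09  f'(a)=-4.390e-02  a ← 179.030237 − (+7.162e-09/-4.390e-02) = 179.030238
iter 4: u=0.401647  f(a)=+2.842e-14  f'(a)=-4.390e-02  a ← 179.030238 − (+2.842e-14/-4.390e-02) = 179.030238
converged: |Δa| < 1e-12 after 4 iterations
sag = a·(cosh(S/(2a)) − 1) = 179.030238·(cosh(0.401647) − 1) = 14.635802
T_max/T_min = cosh(S/(2a)) = 1.081750

a=179.030 sag=14.636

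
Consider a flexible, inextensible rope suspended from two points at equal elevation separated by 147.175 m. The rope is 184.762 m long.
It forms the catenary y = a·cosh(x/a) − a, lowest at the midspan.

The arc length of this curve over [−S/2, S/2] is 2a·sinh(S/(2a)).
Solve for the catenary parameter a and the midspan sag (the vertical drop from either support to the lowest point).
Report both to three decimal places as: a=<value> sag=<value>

a=61.602 sag=49.434

seed: a₀ = √(S³/(24(L−S))) = √(147.175³/(24·37.587)) = 59.446544
iter 1: u=1.237877  f(a)=+2.987e+00  f'(a)=-1.469e+00  a ← 59.446544 − (+2.987e+00/-1.469e+00) = 61.479648
iter 2: u=1.196941  f(a)=+1.601e-01  f'(a)=-1.316e+00  a ← 61.479648 − (+1.601e-01/-1.316e+00) = 61.601330
iter 3: u=1.194576  f(a)=+5.174e-04  f'(a)=-1.307e+00  a ← 61.601330 − (+5.174e-04/-1.307e+00) = 61.601726
iter 4: u=1.194569  f(a)=+5.443e-09  f'(a)=-1.307e+00  a ← 61.601726 − (+5.443e-09/-1.307e+00) = 61.601726
iter 5: u=1.194569  f(a)=-5.684e-14  f'(a)=-1.307e+00  a ← 61.601726 − (-5.684e-14/-1.307e+00) = 61.601726
converged: |Δa| < 1e-12 after 5 iterations
sag = a·(cosh(S/(2a)) − 1) = 61.601726·(cosh(1.194569) − 1) = 49.434402
T_max/T_min = cosh(S/(2a)) = 1.802484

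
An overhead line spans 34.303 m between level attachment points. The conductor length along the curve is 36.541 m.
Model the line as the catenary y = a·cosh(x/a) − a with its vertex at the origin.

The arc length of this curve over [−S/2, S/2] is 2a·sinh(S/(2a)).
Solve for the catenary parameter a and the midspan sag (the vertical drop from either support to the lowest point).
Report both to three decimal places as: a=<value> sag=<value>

a=27.678 sag=5.487

seed: a₀ = √(S³/(24(L−S))) = √(34.303³/(24·2.238)) = 27.413374
iter 1: u=0.625662  f(a)=+4.421e-02  f'(a)=-1.698e-01  a ← 27.413374 − (+4.421e-02/-1.698e-01) = 27.673825
iter 2: u=0.619773  f(a)=+6.380e-04  f'(a)=-1.649e-01  a ← 27.673825 − (+6.380e-04/-1.649e-01) = 27.677694
iter 3: u=0.619687  f(a)=+1.372e-07  f'(a)=-1.648e-01  a ← 27.677694 − (+1.372e-07/-1.648e-01) = 27.677695
iter 4: u=0.619687  f(a)=+7.105e-15  f'(a)=-1.648e-01  a ← 27.677695 − (+7.105e-15/-1.648e-01) = 27.677695
converged: |Δa| < 1e-12 after 4 iterations
sag = a·(cosh(S/(2a)) − 1) = 27.677695·(cosh(0.619687) − 1) = 5.486532
T_max/T_min = cosh(S/(2a)) = 1.198229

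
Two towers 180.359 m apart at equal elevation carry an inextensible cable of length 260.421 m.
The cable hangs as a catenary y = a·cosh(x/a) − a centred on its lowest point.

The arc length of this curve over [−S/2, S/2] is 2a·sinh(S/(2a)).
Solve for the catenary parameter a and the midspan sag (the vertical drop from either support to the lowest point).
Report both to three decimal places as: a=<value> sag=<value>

seed: a₀ = √(S³/(24(L−S))) = √(180.359³/(24·80.062)) = 55.257075
iter 1: u=1.631999  f(a)=+1.136e+01  f'(a)=-3.747e+00  a ← 55.257075 − (+1.136e+01/-3.747e+00) = 58.290017
iter 2: u=1.547083  f(a)=+1.003e+00  f'(a)=-3.112e+00  a ← 58.290017 − (+1.003e+00/-3.112e+00) = 58.612193
iter 3: u=1.538579  f(a)=+9.475e-03  f'(a)=-3.054e+00  a ← 58.612193 − (+9.475e-03/-3.054e+00) = 58.615296
iter 4: u=1.538498  f(a)=+8.639e-07  f'(a)=-3.053e+00  a ← 58.615296 − (+8.639e-07/-3.053e+00) = 58.615296
iter 5: u=1.538498  f(a)=+1.137e-13  f'(a)=-3.053e+00  a ← 58.615296 − (+1.137e-13/-3.053e+00) = 58.615296
converged: |Δa| < 1e-12 after 5 iterations
sag = a·(cosh(S/(2a)) − 1) = 58.615296·(cosh(1.538498) − 1) = 84.180107
T_max/T_min = cosh(S/(2a)) = 2.436146

a=58.615 sag=84.180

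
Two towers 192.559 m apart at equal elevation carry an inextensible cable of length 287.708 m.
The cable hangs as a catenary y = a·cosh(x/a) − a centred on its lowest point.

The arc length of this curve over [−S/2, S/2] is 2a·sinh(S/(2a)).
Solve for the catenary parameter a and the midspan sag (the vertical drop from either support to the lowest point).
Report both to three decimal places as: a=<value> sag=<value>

seed: a₀ = √(S³/(24(L−S))) = √(192.559³/(24·95.149)) = 55.916245
iter 1: u=1.721852  f(a)=+1.514e+01  f'(a)=-4.525e+00  a ← 55.916245 − (+1.514e+01/-4.525e+00) = 59.262541
iter 2: u=1.624627  f(a)=+1.466e+00  f'(a)=-3.688e+00  a ← 59.262541 − (+1.466e+00/-3.688e+00) = 59.660001
iter 3: u=1.613803  f(a)=+1.699e-02  f'(a)=-3.603e+00  a ← 59.660001 − (+1.699e-02/-3.603e+00) = 59.664716
iter 4: u=1.613676  f(a)=+2.339e-06  f'(a)=-3.602e+00  a ← 59.664716 − (+2.339e-06/-3.602e+00) = 59.664716
iter 5: u=1.613676  f(a)=+1.137e-13  f'(a)=-3.602e+00  a ← 59.664716 − (+1.137e-13/-3.602e+00) = 59.664716
converged: |Δa| < 1e-12 after 5 iterations
sag = a·(cosh(S/(2a)) − 1) = 59.664716·(cosh(1.613676) − 1) = 96.071765
T_max/T_min = cosh(S/(2a)) = 2.610194

a=59.665 sag=96.072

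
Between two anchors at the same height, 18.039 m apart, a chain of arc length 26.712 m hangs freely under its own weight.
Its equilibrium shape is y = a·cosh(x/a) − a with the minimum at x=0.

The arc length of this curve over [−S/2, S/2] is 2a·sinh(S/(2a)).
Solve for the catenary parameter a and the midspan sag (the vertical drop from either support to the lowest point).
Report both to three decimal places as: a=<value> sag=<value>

a=5.658 sag=8.847

seed: a₀ = √(S³/(24(L−S))) = √(18.039³/(24·8.673)) = 5.310414
iter 1: u=1.698455  f(a)=+1.340e+00  f'(a)=-4.311e+00  a ← 5.310414 − (+1.340e+00/-4.311e+00) = 5.621337
iter 2: u=1.604512  f(a)=+1.267e-01  f'(a)=-3.531e+00  a ← 5.621337 − (+1.267e-01/-3.531e+00) = 5.657229
iter 3: u=1.594332  f(a)=+1.394e-03  f'(a)=-3.454e+00  a ← 5.657229 − (+1.394e-03/-3.454e+00) = 5.657633
iter 4: u=1.594218  f(a)=+1.729e-07  f'(a)=-3.453e+00  a ← 5.657633 − (+1.729e-07/-3.453e+00) = 5.657633
iter 5: u=1.594218  f(a)=+0.000e+00  f'(a)=-3.453e+00  a ← 5.657633 − (+0.000e+00/-3.453e+00) = 5.657633
converged: |Δa| < 1e-12 after 5 iterations
sag = a·(cosh(S/(2a)) − 1) = 5.657633·(cosh(1.594218) − 1) = 8.847247
T_max/T_min = cosh(S/(2a)) = 2.563772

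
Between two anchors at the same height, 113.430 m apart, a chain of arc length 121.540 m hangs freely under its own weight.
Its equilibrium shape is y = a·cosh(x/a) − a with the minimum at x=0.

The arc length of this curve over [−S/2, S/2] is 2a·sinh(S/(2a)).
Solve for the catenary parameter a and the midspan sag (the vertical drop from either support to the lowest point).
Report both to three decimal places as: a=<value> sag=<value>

seed: a₀ = √(S³/(24(L−S))) = √(113.430³/(24·8.110)) = 86.591617
iter 1: u=0.654971  f(a)=+1.757e-01  f'(a)=-1.955e-01  a ← 86.591617 − (+1.757e-01/-1.955e-01) = 87.490663
iter 2: u=0.648241  f(a)=+2.775e-03  f'(a)=-1.893e-01  a ← 87.490663 − (+2.775e-03/-1.893e-01) = 87.505316
iter 3: u=0.648132  f(a)=+7.162e-07  f'(a)=-1.892e-01  a ← 87.505316 − (+7.162e-07/-1.892e-01) = 87.505320
iter 4: u=0.648132  f(a)=+4.263e-14  f'(a)=-1.892e-01  a ← 87.505320 − (+4.263e-14/-1.892e-01) = 87.505320
converged: |Δa| < 1e-12 after 4 iterations
sag = a·(cosh(S/(2a)) − 1) = 87.505320·(cosh(0.648132) − 1) = 19.031875
T_max/T_min = cosh(S/(2a)) = 1.217494

a=87.505 sag=19.032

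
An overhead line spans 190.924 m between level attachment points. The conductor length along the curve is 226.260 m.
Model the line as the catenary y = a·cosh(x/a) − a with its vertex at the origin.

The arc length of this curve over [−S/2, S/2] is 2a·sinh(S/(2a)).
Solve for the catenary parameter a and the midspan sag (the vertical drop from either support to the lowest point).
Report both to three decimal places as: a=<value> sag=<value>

seed: a₀ = √(S³/(24(L−S))) = √(190.924³/(24·35.336)) = 90.589210
iter 1: u=1.053790  f(a)=+2.015e+00  f'(a)=-8.703e-01  a ← 90.589210 − (+2.015e+00/-8.703e-01) = 92.904183
iter 2: u=1.027532  f(a)=+7.981e-02  f'(a)=-8.026e-01  a ← 92.904183 − (+7.981e-02/-8.026e-01) = 93.003628
iter 3: u=1.026433  f(a)=+1.367e-04  f'(a)=-7.998e-01  a ← 93.003628 − (+1.367e-04/-7.998e-01) = 93.003799
iter 4: u=1.026431  f(a)=+4.025e-10  f'(a)=-7.998e-01  a ← 93.003799 − (+4.025e-10/-7.998e-01) = 93.003799
iter 5: u=1.026431  f(a)=+0.000e+00  f'(a)=-7.998e-01  a ← 93.003799 − (+0.000e+00/-7.998e-01) = 93.003799
converged: |Δa| < 1e-12 after 5 iterations
sag = a·(cosh(S/(2a)) − 1) = 93.003799·(cosh(1.026431) − 1) = 53.447911
T_max/T_min = cosh(S/(2a)) = 1.574685

a=93.004 sag=53.448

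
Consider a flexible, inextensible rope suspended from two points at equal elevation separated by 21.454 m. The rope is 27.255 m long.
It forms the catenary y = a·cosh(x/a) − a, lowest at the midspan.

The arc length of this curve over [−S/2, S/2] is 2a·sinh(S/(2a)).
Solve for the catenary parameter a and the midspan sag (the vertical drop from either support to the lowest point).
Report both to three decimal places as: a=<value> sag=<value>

seed: a₀ = √(S³/(24(L−S))) = √(21.454³/(24·5.801)) = 8.421808
iter 1: u=1.273717  f(a)=+4.892e-01  f'(a)=-1.614e+00  a ← 8.421808 − (+4.892e-01/-1.614e+00) = 8.724793
iter 2: u=1.229485  f(a)=+2.764e-02  f'(a)=-1.437e+00  a ← 8.724793 − (+2.764e-02/-1.437e+00) = 8.744029
iter 3: u=1.226780  f(a)=+9.991e-05  f'(a)=-1.426e+00  a ← 8.744029 − (+9.991e-05/-1.426e+00) = 8.744099
iter 4: u=1.226770  f(a)=+1.316e-09  f'(a)=-1.426e+00  a ← 8.744099 − (+1.316e-09/-1.426e+00) = 8.744099
iter 5: u=1.226770  f(a)=+3.553e-15  f'(a)=-1.426e+00  a ← 8.744099 − (+3.553e-15/-1.426e+00) = 8.744099
converged: |Δa| < 1e-12 after 5 iterations
sag = a·(cosh(S/(2a)) − 1) = 8.744099·(cosh(1.226770) − 1) = 7.447504
T_max/T_min = cosh(S/(2a)) = 1.851718

a=8.744 sag=7.448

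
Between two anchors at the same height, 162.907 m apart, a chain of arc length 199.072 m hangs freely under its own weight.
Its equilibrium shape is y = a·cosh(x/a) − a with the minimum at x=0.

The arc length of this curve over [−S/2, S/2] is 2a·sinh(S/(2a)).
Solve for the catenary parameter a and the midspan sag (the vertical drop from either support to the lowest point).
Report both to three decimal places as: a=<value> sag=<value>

seed: a₀ = √(S³/(24(L−S))) = √(162.907³/(24·36.165)) = 70.576443
iter 1: u=1.154117  f(a)=+2.486e+00  f'(a)=-1.168e+00  a ← 70.576443 − (+2.486e+00/-1.168e+00) = 72.705174
iter 2: u=1.120326  f(a)=+1.169e-01  f'(a)=-1.060e+00  a ← 72.705174 − (+1.169e-01/-1.060e+00) = 72.815431
iter 3: u=1.118630  f(a)=+2.868e-04  f'(a)=-1.055e+00  a ← 72.815431 − (+2.868e-04/-1.055e+00) = 72.815702
iter 4: u=1.118625  f(a)=+1.736e-09  f'(a)=-1.055e+00  a ← 72.815702 − (+1.736e-09/-1.055e+00) = 72.815702
iter 5: u=1.118625  f(a)=-2.842e-14  f'(a)=-1.055e+00  a ← 72.815702 − (-2.842e-14/-1.055e+00) = 72.815702
converged: |Δa| < 1e-12 after 5 iterations
sag = a·(cosh(S/(2a)) − 1) = 72.815702·(cosh(1.118625) − 1) = 50.511269
T_max/T_min = cosh(S/(2a)) = 1.693686

a=72.816 sag=50.511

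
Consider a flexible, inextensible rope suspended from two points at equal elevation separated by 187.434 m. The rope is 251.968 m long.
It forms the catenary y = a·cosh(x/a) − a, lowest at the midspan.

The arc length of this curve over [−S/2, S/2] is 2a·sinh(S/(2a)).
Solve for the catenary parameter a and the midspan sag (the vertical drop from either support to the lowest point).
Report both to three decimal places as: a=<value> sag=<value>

seed: a₀ = √(S³/(24(L−S))) = √(187.434³/(24·64.534)) = 65.203761
iter 1: u=1.437294  f(a)=+7.003e+00  f'(a)=-2.420e+00  a ← 65.203761 − (+7.003e+00/-2.420e+00) = 68.097978
iter 2: u=1.376208  f(a)=+4.933e-01  f'(a)=-2.090e+00  a ← 68.097978 − (+4.933e-01/-2.090e+00) = 68.334017
iter 3: u=1.371455  f(a)=+2.857e-03  f'(a)=-2.066e+00  a ← 68.334017 − (+2.857e-03/-2.066e+00) = 68.335400
iter 4: u=1.371427  f(a)=+9.709e-08  f'(a)=-2.066e+00  a ← 68.335400 − (+9.709e-08/-2.066e+00) = 68.335400
iter 5: u=1.371427  f(a)=+0.000e+00  f'(a)=-2.066e+00  a ← 68.335400 − (+0.000e+00/-2.066e+00) = 68.335400
converged: |Δa| < 1e-12 after 5 iterations
sag = a·(cosh(S/(2a)) − 1) = 68.335400·(cosh(1.371427) − 1) = 74.988342
T_max/T_min = cosh(S/(2a)) = 2.097357

a=68.335 sag=74.988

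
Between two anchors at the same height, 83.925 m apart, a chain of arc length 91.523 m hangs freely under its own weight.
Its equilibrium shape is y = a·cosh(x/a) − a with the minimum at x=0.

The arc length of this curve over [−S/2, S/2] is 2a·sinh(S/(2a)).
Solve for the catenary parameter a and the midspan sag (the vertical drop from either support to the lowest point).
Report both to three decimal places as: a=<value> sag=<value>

a=57.693 sag=15.945

seed: a₀ = √(S³/(24(L−S))) = √(83.925³/(24·7.598)) = 56.935319
iter 1: u=0.737021  f(a)=+2.091e-01  f'(a)=-2.817e-01  a ← 56.935319 − (+2.091e-01/-2.817e-01) = 57.677472
iter 2: u=0.727537  f(a)=+4.158e-03  f'(a)=-2.706e-01  a ← 57.677472 − (+4.158e-03/-2.706e-01) = 57.692838
iter 3: u=0.727343  f(a)=+1.719e-06  f'(a)=-2.704e-01  a ← 57.692838 − (+1.719e-06/-2.704e-01) = 57.692844
iter 4: u=0.727343  f(a)=+3.126e-13  f'(a)=-2.704e-01  a ← 57.692844 − (+3.126e-13/-2.704e-01) = 57.692844
converged: |Δa| < 1e-12 after 4 iterations
sag = a·(cosh(S/(2a)) − 1) = 57.692844·(cosh(0.727343) − 1) = 15.945319
T_max/T_min = cosh(S/(2a)) = 1.276383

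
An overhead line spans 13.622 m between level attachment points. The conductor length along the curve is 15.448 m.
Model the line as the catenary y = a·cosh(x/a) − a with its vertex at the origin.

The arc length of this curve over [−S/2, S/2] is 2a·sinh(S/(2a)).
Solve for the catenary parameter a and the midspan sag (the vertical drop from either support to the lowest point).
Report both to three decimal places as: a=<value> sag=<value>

seed: a₀ = √(S³/(24(L−S))) = √(13.622³/(24·1.826)) = 7.594607
iter 1: u=0.896821  f(a)=+7.485e-02  f'(a)=-5.207e-01  a ← 7.594607 − (+7.485e-02/-5.207e-01) = 7.738370
iter 2: u=0.880159  f(a)=+2.178e-03  f'(a)=-4.908e-01  a ← 7.738370 − (+2.178e-03/-4.908e-01) = 7.742809
iter 3: u=0.879655  f(a)=+1.967e-06  f'(a)=-4.899e-01  a ← 7.742809 − (+1.967e-06/-4.899e-01) = 7.742813
iter 4: u=0.879654  f(a)=+1.611e-12  f'(a)=-4.899e-01  a ← 7.742813 − (+1.611e-12/-4.899e-01) = 7.742813
converged: |Δa| < 1e-12 after 4 iterations
sag = a·(cosh(S/(2a)) − 1) = 7.742813·(cosh(0.879654) − 1) = 3.193883
T_max/T_min = cosh(S/(2a)) = 1.412497

a=7.743 sag=3.194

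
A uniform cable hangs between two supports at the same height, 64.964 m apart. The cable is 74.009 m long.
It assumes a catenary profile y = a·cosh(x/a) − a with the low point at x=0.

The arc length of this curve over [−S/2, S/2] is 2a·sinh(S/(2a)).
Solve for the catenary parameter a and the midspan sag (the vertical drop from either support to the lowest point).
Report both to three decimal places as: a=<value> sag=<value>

a=36.258 sag=15.549

seed: a₀ = √(S³/(24(L−S))) = √(64.964³/(24·9.045)) = 35.538511
iter 1: u=0.913994  f(a)=+3.854e-01  f'(a)=-5.528e-01  a ← 35.538511 − (+3.854e-01/-5.528e-01) = 36.235653
iter 2: u=0.896410  f(a)=+1.163e-02  f'(a)=-5.199e-01  a ← 36.235653 − (+1.163e-02/-5.199e-01) = 36.258027
iter 3: u=0.895857  f(a)=+1.133e-05  f'(a)=-5.189e-01  a ← 36.258027 − (+1.133e-05/-5.189e-01) = 36.258049
iter 4: u=0.895856  f(a)=+1.076e-11  f'(a)=-5.189e-01  a ← 36.258049 − (+1.076e-11/-5.189e-01) = 36.258049
converged: |Δa| < 1e-12 after 4 iterations
sag = a·(cosh(S/(2a)) − 1) = 36.258049·(cosh(0.895856) − 1) = 15.549085
T_max/T_min = cosh(S/(2a)) = 1.428845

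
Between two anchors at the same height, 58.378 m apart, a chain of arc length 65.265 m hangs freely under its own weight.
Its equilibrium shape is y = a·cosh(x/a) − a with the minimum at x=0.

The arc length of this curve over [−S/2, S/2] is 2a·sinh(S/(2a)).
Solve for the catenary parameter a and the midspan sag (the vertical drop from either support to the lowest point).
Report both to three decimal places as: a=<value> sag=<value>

seed: a₀ = √(S³/(24(L−S))) = √(58.378³/(24·6.887)) = 34.693903
iter 1: u=0.841329  f(a)=+2.479e-01  f'(a)=-4.258e-01  a ← 34.693903 − (+2.479e-01/-4.258e-01) = 35.276031
iter 2: u=0.827446  f(a)=+6.377e-03  f'(a)=-4.042e-01  a ← 35.276031 − (+6.377e-03/-4.042e-01) = 35.291808
iter 3: u=0.827076  f(a)=+4.467e-06  f'(a)=-4.036e-01  a ← 35.291808 − (+4.467e-06/-4.036e-01) = 35.291819
iter 4: u=0.827076  f(a)=+2.188e-12  f'(a)=-4.036e-01  a ← 35.291819 − (+2.188e-12/-4.036e-01) = 35.291819
converged: |Δa| < 1e-12 after 4 iterations
sag = a·(cosh(S/(2a)) − 1) = 35.291819·(cosh(0.827076) − 1) = 12.774724
T_max/T_min = cosh(S/(2a)) = 1.361974

a=35.292 sag=12.775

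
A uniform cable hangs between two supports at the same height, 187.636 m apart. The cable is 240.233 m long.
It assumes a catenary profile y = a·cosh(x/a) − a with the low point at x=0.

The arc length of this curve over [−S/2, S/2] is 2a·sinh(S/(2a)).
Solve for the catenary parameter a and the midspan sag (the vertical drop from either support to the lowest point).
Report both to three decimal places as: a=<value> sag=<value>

seed: a₀ = √(S³/(24(L−S))) = √(187.636³/(24·52.597)) = 72.341605
iter 1: u=1.296875  f(a)=+4.604e+00  f'(a)=-1.714e+00  a ← 72.341605 − (+4.604e+00/-1.714e+00) = 75.028199
iter 2: u=1.250437  f(a)=+2.689e-01  f'(a)=-1.519e+00  a ← 75.028199 − (+2.689e-01/-1.519e+00) = 75.205244
iter 3: u=1.247493  f(a)=+1.043e-03  f'(a)=-1.507e+00  a ← 75.205244 − (+1.043e-03/-1.507e+00) = 75.205936
iter 4: u=1.247481  f(a)=+1.584e-08  f'(a)=-1.507e+00  a ← 75.205936 − (+1.584e-08/-1.507e+00) = 75.205936
iter 5: u=1.247481  f(a)=+0.000e+00  f'(a)=-1.507e+00  a ← 75.205936 − (+0.000e+00/-1.507e+00) = 75.205936
converged: |Δa| < 1e-12 after 5 iterations
sag = a·(cosh(S/(2a)) − 1) = 75.205936·(cosh(1.247481) − 1) = 66.511763
T_max/T_min = cosh(S/(2a)) = 1.884395

a=75.206 sag=66.512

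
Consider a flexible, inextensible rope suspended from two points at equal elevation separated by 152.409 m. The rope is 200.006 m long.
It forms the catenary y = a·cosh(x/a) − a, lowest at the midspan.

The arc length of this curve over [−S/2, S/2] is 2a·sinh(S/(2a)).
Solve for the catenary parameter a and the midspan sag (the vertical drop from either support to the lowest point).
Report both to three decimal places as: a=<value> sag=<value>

a=58.110 sag=57.550

seed: a₀ = √(S³/(24(L−S))) = √(152.409³/(24·47.597)) = 55.669909
iter 1: u=1.368863  f(a)=+4.664e+00  f'(a)=-2.053e+00  a ← 55.669909 − (+4.664e+00/-2.053e+00) = 57.941943
iter 2: u=1.315187  f(a)=+3.007e-01  f'(a)=-1.796e+00  a ← 57.941943 − (+3.007e-01/-1.796e+00) = 58.109399
iter 3: u=1.311397  f(a)=+1.441e-03  f'(a)=-1.778e+00  a ← 58.109399 − (+1.441e-03/-1.778e+00) = 58.110209
iter 4: u=1.311379  f(a)=+3.342e-08  f'(a)=-1.778e+00  a ← 58.110209 − (+3.342e-08/-1.778e+00) = 58.110209
iter 5: u=1.311379  f(a)=-2.842e-14  f'(a)=-1.778e+00  a ← 58.110209 − (-2.842e-14/-1.778e+00) = 58.110209
converged: |Δa| < 1e-12 after 5 iterations
sag = a·(cosh(S/(2a)) − 1) = 58.110209·(cosh(1.311379) − 1) = 57.550486
T_max/T_min = cosh(S/(2a)) = 1.990368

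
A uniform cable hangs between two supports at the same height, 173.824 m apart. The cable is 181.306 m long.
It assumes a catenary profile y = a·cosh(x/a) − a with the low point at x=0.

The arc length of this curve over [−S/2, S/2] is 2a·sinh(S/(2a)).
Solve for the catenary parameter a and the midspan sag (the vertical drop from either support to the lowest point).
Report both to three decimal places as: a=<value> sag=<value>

a=172.115 sag=22.414

seed: a₀ = √(S³/(24(L−S))) = √(173.824³/(24·7.482)) = 171.021274
iter 1: u=0.508194  f(a)=+9.721e-02  f'(a)=-8.978e-02  a ← 171.021274 − (+9.721e-02/-8.978e-02) = 172.104069
iter 2: u=0.504997  f(a)=+9.310e-04  f'(a)=-8.807e-02  a ← 172.104069 − (+9.310e-04/-8.807e-02) = 172.114640
iter 3: u=0.504966  f(a)=+8.722e-08  f'(a)=-8.805e-02  a ← 172.114640 − (+8.722e-08/-8.805e-02) = 172.114641
iter 4: u=0.504966  f(a)=+2.842e-14  f'(a)=-8.805e-02  a ← 172.114641 − (+2.842e-14/-8.805e-02) = 172.114641
converged: |Δa| < 1e-12 after 4 iterations
sag = a·(cosh(S/(2a)) − 1) = 172.114641·(cosh(0.504966) − 1) = 22.414061
T_max/T_min = cosh(S/(2a)) = 1.130228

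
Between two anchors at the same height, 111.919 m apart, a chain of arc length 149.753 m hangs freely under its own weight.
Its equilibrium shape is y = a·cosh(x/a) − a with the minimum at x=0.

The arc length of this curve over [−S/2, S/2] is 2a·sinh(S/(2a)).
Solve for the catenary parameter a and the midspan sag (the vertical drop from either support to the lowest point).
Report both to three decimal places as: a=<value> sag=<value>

seed: a₀ = √(S³/(24(L−S))) = √(111.919³/(24·37.834)) = 39.292438
iter 1: u=1.424180  f(a)=+4.028e+00  f'(a)=-2.346e+00  a ← 39.292438 − (+4.028e+00/-2.346e+00) = 41.009385
iter 2: u=1.364553  f(a)=+2.790e-01  f'(a)=-2.031e+00  a ← 41.009385 − (+2.790e-01/-2.031e+00) = 41.146771
iter 3: u=1.359997  f(a)=+1.560e-03  f'(a)=-2.008e+00  a ← 41.146771 − (+1.560e-03/-2.008e+00) = 41.147548
iter 4: u=1.359972  f(a)=+4.934e-08  f'(a)=-2.008e+00  a ← 41.147548 − (+4.934e-08/-2.008e+00) = 41.147548
iter 5: u=1.359972  f(a)=+0.000e+00  f'(a)=-2.008e+00  a ← 41.147548 − (+0.000e+00/-2.008e+00) = 41.147548
converged: |Δa| < 1e-12 after 5 iterations
sag = a·(cosh(S/(2a)) − 1) = 41.147548·(cosh(1.359972) − 1) = 44.290213
T_max/T_min = cosh(S/(2a)) = 2.076376

a=41.148 sag=44.290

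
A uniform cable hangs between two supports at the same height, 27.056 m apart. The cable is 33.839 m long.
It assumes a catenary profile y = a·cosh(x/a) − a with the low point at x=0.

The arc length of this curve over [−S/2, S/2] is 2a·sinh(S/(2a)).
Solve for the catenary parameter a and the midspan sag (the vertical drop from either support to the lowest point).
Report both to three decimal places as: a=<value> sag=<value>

seed: a₀ = √(S³/(24(L−S))) = √(27.056³/(24·6.783)) = 11.030085
iter 1: u=1.226464  f(a)=+5.288e-01  f'(a)=-1.425e+00  a ← 11.030085 − (+5.288e-01/-1.425e+00) = 11.401146
iter 2: u=1.186547  f(a)=+2.786e-02  f'(a)=-1.279e+00  a ← 11.401146 − (+2.786e-02/-1.279e+00) = 11.422934
iter 3: u=1.184284  f(a)=+8.682e-05  f'(a)=-1.271e+00  a ← 11.422934 − (+8.682e-05/-1.271e+00) = 11.423002
iter 4: u=1.184277  f(a)=+8.490e-10  f'(a)=-1.271e+00  a ← 11.423002 − (+8.490e-10/-1.271e+00) = 11.423002
iter 5: u=1.184277  f(a)=+0.000e+00  f'(a)=-1.271e+00  a ← 11.423002 − (+0.000e+00/-1.271e+00) = 11.423002
converged: |Δa| < 1e-12 after 5 iterations
sag = a·(cosh(S/(2a)) − 1) = 11.423002·(cosh(1.184277) − 1) = 8.991563
T_max/T_min = cosh(S/(2a)) = 1.787145

a=11.423 sag=8.992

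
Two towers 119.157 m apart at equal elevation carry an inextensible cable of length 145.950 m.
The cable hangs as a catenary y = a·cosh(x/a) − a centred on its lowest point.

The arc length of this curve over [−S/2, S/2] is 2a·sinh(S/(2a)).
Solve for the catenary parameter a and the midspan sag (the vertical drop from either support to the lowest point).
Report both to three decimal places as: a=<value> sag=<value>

a=52.941 sag=37.215

seed: a₀ = √(S³/(24(L−S))) = √(119.157³/(24·26.793)) = 51.293584
iter 1: u=1.161520  f(a)=+1.867e+00  f'(a)=-1.193e+00  a ← 51.293584 − (+1.867e+00/-1.193e+00) = 52.858669
iter 2: u=1.127128  f(a)=+8.883e-02  f'(a)=-1.082e+00  a ← 52.858669 − (+8.883e-02/-1.082e+00) = 52.940807
iter 3: u=1.125380  f(a)=+2.235e-04  f'(a)=-1.076e+00  a ← 52.940807 − (+2.235e-04/-1.076e+00) = 52.941015
iter 4: u=1.125375  f(a)=+1.422e-09  f'(a)=-1.076e+00  a ← 52.941015 − (+1.422e-09/-1.076e+00) = 52.941015
iter 5: u=1.125375  f(a)=-2.842e-14  f'(a)=-1.076e+00  a ← 52.941015 − (-2.842e-14/-1.076e+00) = 52.941015
converged: |Δa| < 1e-12 after 5 iterations
sag = a·(cosh(S/(2a)) − 1) = 52.941015·(cosh(1.125375) − 1) = 37.214970
T_max/T_min = cosh(S/(2a)) = 1.702952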